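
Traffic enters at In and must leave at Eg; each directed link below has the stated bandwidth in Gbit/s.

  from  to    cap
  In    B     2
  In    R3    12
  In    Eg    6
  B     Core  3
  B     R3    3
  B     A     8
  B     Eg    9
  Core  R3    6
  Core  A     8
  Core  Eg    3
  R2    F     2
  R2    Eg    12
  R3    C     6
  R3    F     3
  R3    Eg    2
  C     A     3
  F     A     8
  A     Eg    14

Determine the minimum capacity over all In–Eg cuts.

16

Augment In→Eg: bottleneck 6, flow now 6.
Augment In→B→Eg: bottleneck 2, flow now 8.
Augment In→R3→Eg: bottleneck 2, flow now 10.
Augment In→R3→C→A→Eg: bottleneck 3, flow now 13.
Augment In→R3→F→A→Eg: bottleneck 3, flow now 16.
No augmenting path remains; maximum flow = 16.
By max-flow min-cut, the minimum cut capacity equals the max flow.
In the residual graph, reachable from In: {In, R3, C}.
Min-cut edges: In→B (2), In→Eg (6), R3→F (3), R3→Eg (2), C→A (3); capacity 2 + 6 + 3 + 2 + 3 = 16.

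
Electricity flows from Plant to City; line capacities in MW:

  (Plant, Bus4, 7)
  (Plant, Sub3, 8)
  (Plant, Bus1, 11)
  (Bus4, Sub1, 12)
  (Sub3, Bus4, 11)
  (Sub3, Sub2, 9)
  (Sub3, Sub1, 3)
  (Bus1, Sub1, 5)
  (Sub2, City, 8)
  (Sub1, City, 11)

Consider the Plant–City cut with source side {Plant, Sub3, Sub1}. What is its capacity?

49

Edges leaving {Plant, Sub3, Sub1}: Plant→Bus4 (7), Plant→Bus1 (11), Sub3→Bus4 (11), Sub3→Sub2 (9), Sub1→City (11).
Cut capacity = 7 + 11 + 11 + 9 + 11 = 49.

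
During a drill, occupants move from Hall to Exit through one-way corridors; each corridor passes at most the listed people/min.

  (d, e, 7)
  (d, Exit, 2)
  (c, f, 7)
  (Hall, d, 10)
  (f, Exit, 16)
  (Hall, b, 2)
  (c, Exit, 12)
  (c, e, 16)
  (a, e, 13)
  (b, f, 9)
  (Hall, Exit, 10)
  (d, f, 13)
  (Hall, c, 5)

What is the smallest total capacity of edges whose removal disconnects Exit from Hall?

27

Augment Hall→Exit: bottleneck 10, flow now 10.
Augment Hall→c→Exit: bottleneck 5, flow now 15.
Augment Hall→d→Exit: bottleneck 2, flow now 17.
Augment Hall→b→f→Exit: bottleneck 2, flow now 19.
Augment Hall→d→f→Exit: bottleneck 8, flow now 27.
No augmenting path remains; maximum flow = 27.
By max-flow min-cut, the minimum cut capacity equals the max flow.
In the residual graph, reachable from Hall: {Hall}.
Min-cut edges: Hall→b (2), Hall→c (5), Hall→d (10), Hall→Exit (10); capacity 2 + 5 + 10 + 10 = 27.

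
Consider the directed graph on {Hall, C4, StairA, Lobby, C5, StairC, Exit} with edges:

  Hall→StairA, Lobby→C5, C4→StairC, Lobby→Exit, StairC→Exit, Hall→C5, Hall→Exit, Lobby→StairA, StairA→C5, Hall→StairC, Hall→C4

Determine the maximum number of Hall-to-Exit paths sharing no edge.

Assign every edge capacity 1; by Menger, the answer equals the max flow.
Path Hall→Exit (+1); total 1.
Path Hall→StairC→Exit (+1); total 2.
No residual Hall→Exit path; max flow = 2.
Certifying cut of size 2: {Hall→Exit, StairC→Exit}.

2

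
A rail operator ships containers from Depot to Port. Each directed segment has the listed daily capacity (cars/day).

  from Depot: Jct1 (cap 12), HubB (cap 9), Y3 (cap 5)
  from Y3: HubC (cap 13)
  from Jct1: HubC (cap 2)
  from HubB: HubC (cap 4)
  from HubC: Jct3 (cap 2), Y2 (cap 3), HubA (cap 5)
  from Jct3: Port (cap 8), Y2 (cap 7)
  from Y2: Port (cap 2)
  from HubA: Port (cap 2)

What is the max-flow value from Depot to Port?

6

Augment Depot→Y3→HubC→Jct3→Port: bottleneck 2, flow now 2.
Augment Depot→Y3→HubC→Y2→Port: bottleneck 2, flow now 4.
Augment Depot→Y3→HubC→HubA→Port: bottleneck 1, flow now 5.
Augment Depot→Jct1→HubC→HubA→Port: bottleneck 1, flow now 6.
No augmenting path remains; maximum flow = 6.
In the residual graph, reachable from Depot: {Depot, Y3, Jct1, HubB, HubC, Y2, HubA}.
Min-cut edges: HubC→Jct3 (2), Y2→Port (2), HubA→Port (2); capacity 2 + 2 + 2 = 6.
This cut is saturated, so no flow can exceed 6.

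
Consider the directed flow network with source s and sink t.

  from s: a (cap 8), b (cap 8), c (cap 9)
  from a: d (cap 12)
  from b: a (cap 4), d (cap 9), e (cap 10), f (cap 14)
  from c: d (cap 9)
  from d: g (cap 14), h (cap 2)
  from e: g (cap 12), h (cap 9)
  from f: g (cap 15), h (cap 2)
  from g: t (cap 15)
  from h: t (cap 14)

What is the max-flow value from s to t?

24

Augment s→a→d→g→t: bottleneck 8, flow now 8.
Augment s→b→d→g→t: bottleneck 6, flow now 14.
Augment s→b→d→h→t: bottleneck 2, flow now 16.
Augment s→c→d→b→e→g→t: bottleneck 1, flow now 17. (uses reverse residual edge)
Augment s→c→d→b→e→h→t: bottleneck 7, flow now 24. (uses reverse residual edge)
No augmenting path remains; maximum flow = 24.
In the residual graph, reachable from s: {s, a, c, d}.
Min-cut edges: s→b (8), d→g (14), d→h (2); capacity 8 + 14 + 2 = 24.
This cut is saturated, so no flow can exceed 24.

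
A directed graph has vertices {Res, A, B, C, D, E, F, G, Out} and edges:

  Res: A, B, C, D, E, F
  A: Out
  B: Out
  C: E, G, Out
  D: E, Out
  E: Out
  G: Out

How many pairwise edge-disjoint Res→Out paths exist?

Assign every edge capacity 1; by Menger, the answer equals the max flow.
Path Res→A→Out (+1); total 1.
Path Res→B→Out (+1); total 2.
Path Res→C→Out (+1); total 3.
Path Res→D→Out (+1); total 4.
Path Res→E→Out (+1); total 5.
No residual Res→Out path; max flow = 5.
Certifying cut of size 5: {Res→A, Res→B, Res→C, Res→D, Res→E}.

5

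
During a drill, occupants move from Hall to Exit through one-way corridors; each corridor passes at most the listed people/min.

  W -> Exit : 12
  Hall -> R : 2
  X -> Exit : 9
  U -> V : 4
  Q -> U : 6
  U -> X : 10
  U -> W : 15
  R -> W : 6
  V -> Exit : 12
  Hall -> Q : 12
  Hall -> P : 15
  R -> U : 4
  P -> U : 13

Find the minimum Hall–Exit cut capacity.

21

Augment Hall→R→W→Exit: bottleneck 2, flow now 2.
Augment Hall→P→U→V→Exit: bottleneck 4, flow now 6.
Augment Hall→P→U→W→Exit: bottleneck 9, flow now 15.
Augment Hall→Q→U→W→Exit: bottleneck 1, flow now 16.
Augment Hall→Q→U→X→Exit: bottleneck 5, flow now 21.
No augmenting path remains; maximum flow = 21.
By max-flow min-cut, the minimum cut capacity equals the max flow.
In the residual graph, reachable from Hall: {Hall, P, Q}.
Min-cut edges: Hall→R (2), P→U (13), Q→U (6); capacity 2 + 13 + 6 = 21.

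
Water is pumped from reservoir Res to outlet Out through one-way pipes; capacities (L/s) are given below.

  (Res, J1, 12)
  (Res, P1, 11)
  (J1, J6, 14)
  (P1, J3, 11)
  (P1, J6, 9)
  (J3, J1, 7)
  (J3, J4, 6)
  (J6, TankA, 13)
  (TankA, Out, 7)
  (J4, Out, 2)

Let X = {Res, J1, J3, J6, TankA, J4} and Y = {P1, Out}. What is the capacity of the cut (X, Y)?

Edges leaving {Res, J1, J3, J6, TankA, J4}: Res→P1 (11), TankA→Out (7), J4→Out (2).
Cut capacity = 11 + 7 + 2 = 20.

20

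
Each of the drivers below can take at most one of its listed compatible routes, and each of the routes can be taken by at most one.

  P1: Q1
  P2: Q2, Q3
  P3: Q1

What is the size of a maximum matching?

2

Unit-capacity flow: source→left, listed edges, right→sink; max matching = max flow.
Augmenting path P1→Q1 (+1); matched 1.
Augmenting path P2→Q2 (+1); matched 2.
No augmenting path remains; maximum matching = 2.
König certificate: {P2, Q1} is a vertex cover of size 2 (every listed pair touches it), so no matching can be larger.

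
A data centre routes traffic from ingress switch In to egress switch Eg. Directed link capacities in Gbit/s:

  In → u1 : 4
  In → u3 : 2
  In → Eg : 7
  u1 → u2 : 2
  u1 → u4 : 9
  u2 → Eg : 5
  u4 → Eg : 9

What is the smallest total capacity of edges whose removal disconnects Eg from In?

Augment In→Eg: bottleneck 7, flow now 7.
Augment In→u1→u2→Eg: bottleneck 2, flow now 9.
Augment In→u1→u4→Eg: bottleneck 2, flow now 11.
No augmenting path remains; maximum flow = 11.
By max-flow min-cut, the minimum cut capacity equals the max flow.
In the residual graph, reachable from In: {In, u3}.
Min-cut edges: In→u1 (4), In→Eg (7); capacity 4 + 7 = 11.

11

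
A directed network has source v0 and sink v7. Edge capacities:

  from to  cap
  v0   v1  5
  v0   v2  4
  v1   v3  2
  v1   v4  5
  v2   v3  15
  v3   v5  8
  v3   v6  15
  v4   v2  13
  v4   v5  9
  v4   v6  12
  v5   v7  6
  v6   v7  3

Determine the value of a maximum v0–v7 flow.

Augment v0→v1→v3→v5→v7: bottleneck 2, flow now 2.
Augment v0→v1→v4→v5→v7: bottleneck 3, flow now 5.
Augment v0→v2→v3→v5→v7: bottleneck 1, flow now 6.
Augment v0→v2→v3→v6→v7: bottleneck 3, flow now 9.
No augmenting path remains; maximum flow = 9.
In the residual graph, reachable from v0: {v0}.
Min-cut edges: v0→v1 (5), v0→v2 (4); capacity 5 + 4 = 9.
This cut is saturated, so no flow can exceed 9.

9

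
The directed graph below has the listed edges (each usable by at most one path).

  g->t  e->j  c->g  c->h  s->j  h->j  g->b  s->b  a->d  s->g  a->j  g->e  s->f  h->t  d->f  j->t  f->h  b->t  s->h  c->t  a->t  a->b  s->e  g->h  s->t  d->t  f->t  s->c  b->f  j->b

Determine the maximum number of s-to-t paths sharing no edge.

7

Assign every edge capacity 1; by Menger, the answer equals the max flow.
Path s→t (+1); total 1.
Path s→b→t (+1); total 2.
Path s→c→t (+1); total 3.
Path s→f→t (+1); total 4.
Path s→g→t (+1); total 5.
Path s→h→t (+1); total 6.
Path s→j→t (+1); total 7.
No residual s→t path; max flow = 7.
Certifying cut of size 7: {b→t, f→t, h→t, j→t, s→c, s→g, s→t}.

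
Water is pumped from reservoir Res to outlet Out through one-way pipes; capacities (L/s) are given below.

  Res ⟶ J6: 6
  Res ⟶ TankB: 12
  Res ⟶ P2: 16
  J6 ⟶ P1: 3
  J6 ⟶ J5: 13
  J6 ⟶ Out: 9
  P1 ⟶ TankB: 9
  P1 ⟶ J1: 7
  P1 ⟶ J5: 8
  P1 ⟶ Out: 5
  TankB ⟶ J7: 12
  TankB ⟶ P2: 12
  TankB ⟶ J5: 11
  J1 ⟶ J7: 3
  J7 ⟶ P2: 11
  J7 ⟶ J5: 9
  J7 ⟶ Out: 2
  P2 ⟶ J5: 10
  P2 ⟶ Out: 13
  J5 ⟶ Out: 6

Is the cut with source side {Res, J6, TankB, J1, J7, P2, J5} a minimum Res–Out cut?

No — its capacity is 33, but the minimum cut has capacity 27.

Given cut capacity: 3 + 9 + 2 + 13 + 6 = 33.
Augment Res→J6→Out: bottleneck 6, flow now 6.
Augment Res→P2→Out: bottleneck 13, flow now 19.
Augment Res→TankB→J7→Out: bottleneck 2, flow now 21.
Augment Res→TankB→J5→Out: bottleneck 6, flow now 27.
No augmenting path remains; maximum flow = 27.
In the residual graph, reachable from Res: {Res, TankB, J7, P2, J5}.
Min-cut edges: Res→J6 (6), J7→Out (2), P2→Out (13), J5→Out (6); capacity 6 + 2 + 13 + 6 = 27.
Cut capacity 33 exceeds the max flow 27, so it is not minimum.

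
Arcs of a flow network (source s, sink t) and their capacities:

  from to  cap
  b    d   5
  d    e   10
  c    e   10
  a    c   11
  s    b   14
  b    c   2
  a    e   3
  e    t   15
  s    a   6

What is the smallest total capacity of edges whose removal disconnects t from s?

Augment s→a→e→t: bottleneck 3, flow now 3.
Augment s→a→c→e→t: bottleneck 3, flow now 6.
Augment s→b→c→e→t: bottleneck 2, flow now 8.
Augment s→b→d→e→t: bottleneck 5, flow now 13.
No augmenting path remains; maximum flow = 13.
By max-flow min-cut, the minimum cut capacity equals the max flow.
In the residual graph, reachable from s: {s, b}.
Min-cut edges: s→a (6), b→c (2), b→d (5); capacity 6 + 2 + 5 = 13.

13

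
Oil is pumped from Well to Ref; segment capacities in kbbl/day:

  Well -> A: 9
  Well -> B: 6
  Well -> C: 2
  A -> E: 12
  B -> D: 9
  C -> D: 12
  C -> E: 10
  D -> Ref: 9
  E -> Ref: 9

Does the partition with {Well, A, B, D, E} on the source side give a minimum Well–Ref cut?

No — its capacity is 20, but the minimum cut has capacity 17.

Given cut capacity: 2 + 9 + 9 = 20.
Augment Well→A→E→Ref: bottleneck 9, flow now 9.
Augment Well→B→D→Ref: bottleneck 6, flow now 15.
Augment Well→C→D→Ref: bottleneck 2, flow now 17.
No augmenting path remains; maximum flow = 17.
In the residual graph, reachable from Well: {Well}.
Min-cut edges: Well→A (9), Well→B (6), Well→C (2); capacity 9 + 6 + 2 = 17.
Cut capacity 20 exceeds the max flow 17, so it is not minimum.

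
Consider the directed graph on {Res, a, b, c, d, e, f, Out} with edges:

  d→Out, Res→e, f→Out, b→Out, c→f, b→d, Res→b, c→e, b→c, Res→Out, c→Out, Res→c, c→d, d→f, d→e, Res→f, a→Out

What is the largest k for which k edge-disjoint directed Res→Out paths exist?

4

Assign every edge capacity 1; by Menger, the answer equals the max flow.
Path Res→Out (+1); total 1.
Path Res→b→Out (+1); total 2.
Path Res→c→Out (+1); total 3.
Path Res→f→Out (+1); total 4.
No residual Res→Out path; max flow = 4.
Certifying cut of size 4: {Res→Out, Res→b, Res→c, Res→f}.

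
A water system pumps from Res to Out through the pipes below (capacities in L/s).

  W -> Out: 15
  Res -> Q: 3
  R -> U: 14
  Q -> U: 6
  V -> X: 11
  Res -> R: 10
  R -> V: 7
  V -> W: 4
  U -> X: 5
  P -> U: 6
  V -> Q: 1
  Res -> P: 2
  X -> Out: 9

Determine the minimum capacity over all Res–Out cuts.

Augment Res→P→U→X→Out: bottleneck 2, flow now 2.
Augment Res→Q→U→X→Out: bottleneck 3, flow now 5.
Augment Res→R→V→W→Out: bottleneck 4, flow now 9.
Augment Res→R→V→X→Out: bottleneck 3, flow now 12.
No augmenting path remains; maximum flow = 12.
By max-flow min-cut, the minimum cut capacity equals the max flow.
In the residual graph, reachable from Res: {Res, P, Q, R, U}.
Min-cut edges: R→V (7), U→X (5); capacity 7 + 5 = 12.

12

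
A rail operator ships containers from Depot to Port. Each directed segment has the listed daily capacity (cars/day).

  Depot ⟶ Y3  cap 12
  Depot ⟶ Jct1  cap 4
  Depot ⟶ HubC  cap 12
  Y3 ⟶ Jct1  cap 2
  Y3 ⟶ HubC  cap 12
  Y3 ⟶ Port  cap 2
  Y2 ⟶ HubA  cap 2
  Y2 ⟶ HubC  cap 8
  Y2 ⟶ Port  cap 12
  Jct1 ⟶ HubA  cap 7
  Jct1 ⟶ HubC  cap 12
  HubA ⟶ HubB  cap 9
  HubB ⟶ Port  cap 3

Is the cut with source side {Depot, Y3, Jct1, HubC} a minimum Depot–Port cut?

No — its capacity is 9, but the minimum cut has capacity 5.

Given cut capacity: 2 + 7 = 9.
Augment Depot→Y3→Port: bottleneck 2, flow now 2.
Augment Depot→Jct1→HubA→HubB→Port: bottleneck 3, flow now 5.
No augmenting path remains; maximum flow = 5.
In the residual graph, reachable from Depot: {Depot, Y3, Jct1, HubA, HubB, HubC}.
Min-cut edges: Y3→Port (2), HubB→Port (3); capacity 2 + 3 = 5.
Cut capacity 9 exceeds the max flow 5, so it is not minimum.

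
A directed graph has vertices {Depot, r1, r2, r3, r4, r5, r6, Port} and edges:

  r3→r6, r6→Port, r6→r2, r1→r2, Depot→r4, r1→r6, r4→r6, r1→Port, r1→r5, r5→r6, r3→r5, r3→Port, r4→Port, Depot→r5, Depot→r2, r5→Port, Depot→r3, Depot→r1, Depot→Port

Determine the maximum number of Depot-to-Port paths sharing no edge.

Assign every edge capacity 1; by Menger, the answer equals the max flow.
Path Depot→Port (+1); total 1.
Path Depot→r1→Port (+1); total 2.
Path Depot→r3→Port (+1); total 3.
Path Depot→r4→Port (+1); total 4.
Path Depot→r5→Port (+1); total 5.
No residual Depot→Port path; max flow = 5.
Certifying cut of size 5: {Depot→Port, Depot→r1, Depot→r3, Depot→r4, Depot→r5}.

5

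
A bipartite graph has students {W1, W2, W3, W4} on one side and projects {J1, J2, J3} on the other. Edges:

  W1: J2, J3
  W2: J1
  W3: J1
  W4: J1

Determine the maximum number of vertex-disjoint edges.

Unit-capacity flow: source→left, listed edges, right→sink; max matching = max flow.
Augmenting path W1→J2 (+1); matched 1.
Augmenting path W2→J1 (+1); matched 2.
No augmenting path remains; maximum matching = 2.
König certificate: {W1, J1} is a vertex cover of size 2 (every listed pair touches it), so no matching can be larger.

2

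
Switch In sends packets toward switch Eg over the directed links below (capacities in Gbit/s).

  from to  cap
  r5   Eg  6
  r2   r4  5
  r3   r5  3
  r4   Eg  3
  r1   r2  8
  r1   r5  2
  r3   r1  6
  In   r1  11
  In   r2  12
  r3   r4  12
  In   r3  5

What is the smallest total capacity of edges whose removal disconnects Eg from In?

8

Augment In→r1→r5→Eg: bottleneck 2, flow now 2.
Augment In→r2→r4→Eg: bottleneck 3, flow now 5.
Augment In→r3→r5→Eg: bottleneck 3, flow now 8.
No augmenting path remains; maximum flow = 8.
By max-flow min-cut, the minimum cut capacity equals the max flow.
In the residual graph, reachable from In: {In, r1, r2, r3, r4}.
Min-cut edges: r1→r5 (2), r3→r5 (3), r4→Eg (3); capacity 2 + 3 + 3 = 8.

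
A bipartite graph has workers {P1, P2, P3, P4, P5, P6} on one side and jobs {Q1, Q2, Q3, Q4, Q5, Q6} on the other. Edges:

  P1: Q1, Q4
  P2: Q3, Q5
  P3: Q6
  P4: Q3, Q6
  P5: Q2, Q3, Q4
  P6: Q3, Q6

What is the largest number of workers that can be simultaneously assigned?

Unit-capacity flow: source→left, listed edges, right→sink; max matching = max flow.
Augmenting path P1→Q1 (+1); matched 1.
Augmenting path P2→Q3 (+1); matched 2.
Augmenting path P3→Q6 (+1); matched 3.
Augmenting path P5→Q2 (+1); matched 4.
Augmenting path P4→Q3→P2→Q5 (+1); matched 5.
No augmenting path remains; maximum matching = 5.
König certificate: {P1, P2, P5, Q3, Q6} is a vertex cover of size 5 (every listed pair touches it), so no matching can be larger.

5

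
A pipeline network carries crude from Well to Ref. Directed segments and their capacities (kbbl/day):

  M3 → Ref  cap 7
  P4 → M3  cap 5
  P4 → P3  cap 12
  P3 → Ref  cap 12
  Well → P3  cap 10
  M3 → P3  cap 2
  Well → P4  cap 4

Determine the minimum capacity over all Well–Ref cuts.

Augment Well→P3→Ref: bottleneck 10, flow now 10.
Augment Well→P4→M3→Ref: bottleneck 4, flow now 14.
No augmenting path remains; maximum flow = 14.
By max-flow min-cut, the minimum cut capacity equals the max flow.
In the residual graph, reachable from Well: {Well}.
Min-cut edges: Well→P4 (4), Well→P3 (10); capacity 4 + 10 = 14.

14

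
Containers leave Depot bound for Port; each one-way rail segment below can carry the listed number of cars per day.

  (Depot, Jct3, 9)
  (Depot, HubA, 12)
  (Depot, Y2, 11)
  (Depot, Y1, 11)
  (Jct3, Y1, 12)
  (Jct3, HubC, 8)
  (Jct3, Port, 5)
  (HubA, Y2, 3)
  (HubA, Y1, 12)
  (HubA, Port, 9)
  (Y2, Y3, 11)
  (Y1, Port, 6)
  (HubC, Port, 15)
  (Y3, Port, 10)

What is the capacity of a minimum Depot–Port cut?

34

Augment Depot→Jct3→Port: bottleneck 5, flow now 5.
Augment Depot→HubA→Port: bottleneck 9, flow now 14.
Augment Depot→Y1→Port: bottleneck 6, flow now 20.
Augment Depot→Jct3→HubC→Port: bottleneck 4, flow now 24.
Augment Depot→Y2→Y3→Port: bottleneck 10, flow now 34.
No augmenting path remains; maximum flow = 34.
By max-flow min-cut, the minimum cut capacity equals the max flow.
In the residual graph, reachable from Depot: {Depot, HubA, Y2, Y1, Y3}.
Min-cut edges: Depot→Jct3 (9), HubA→Port (9), Y1→Port (6), Y3→Port (10); capacity 9 + 9 + 6 + 10 = 34.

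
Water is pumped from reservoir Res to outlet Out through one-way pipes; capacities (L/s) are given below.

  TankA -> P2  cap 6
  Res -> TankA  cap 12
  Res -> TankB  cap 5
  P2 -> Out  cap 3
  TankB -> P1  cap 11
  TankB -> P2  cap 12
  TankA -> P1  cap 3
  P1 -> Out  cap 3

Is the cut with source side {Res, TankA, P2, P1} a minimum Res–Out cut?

No — its capacity is 11, but the minimum cut has capacity 6.

Given cut capacity: 5 + 3 + 3 = 11.
Augment Res→TankA→P2→Out: bottleneck 3, flow now 3.
Augment Res→TankA→P1→Out: bottleneck 3, flow now 6.
No augmenting path remains; maximum flow = 6.
In the residual graph, reachable from Res: {Res, TankA, TankB, P2, P1}.
Min-cut edges: P2→Out (3), P1→Out (3); capacity 3 + 3 = 6.
Cut capacity 11 exceeds the max flow 6, so it is not minimum.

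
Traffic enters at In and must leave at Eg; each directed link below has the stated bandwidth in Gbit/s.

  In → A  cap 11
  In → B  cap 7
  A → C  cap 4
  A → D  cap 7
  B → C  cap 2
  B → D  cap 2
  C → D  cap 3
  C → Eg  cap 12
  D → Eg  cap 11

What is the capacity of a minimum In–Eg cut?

15

Augment In→A→C→Eg: bottleneck 4, flow now 4.
Augment In→A→D→Eg: bottleneck 7, flow now 11.
Augment In→B→C→Eg: bottleneck 2, flow now 13.
Augment In→B→D→Eg: bottleneck 2, flow now 15.
No augmenting path remains; maximum flow = 15.
By max-flow min-cut, the minimum cut capacity equals the max flow.
In the residual graph, reachable from In: {In, B}.
Min-cut edges: In→A (11), B→C (2), B→D (2); capacity 11 + 2 + 2 = 15.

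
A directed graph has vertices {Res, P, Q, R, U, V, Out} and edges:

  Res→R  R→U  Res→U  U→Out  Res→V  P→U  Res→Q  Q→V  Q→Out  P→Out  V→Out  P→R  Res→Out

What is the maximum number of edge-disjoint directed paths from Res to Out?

4

Assign every edge capacity 1; by Menger, the answer equals the max flow.
Path Res→Out (+1); total 1.
Path Res→Q→Out (+1); total 2.
Path Res→U→Out (+1); total 3.
Path Res→V→Out (+1); total 4.
No residual Res→Out path; max flow = 4.
Certifying cut of size 4: {Res→Out, Res→Q, Res→V, U→Out}.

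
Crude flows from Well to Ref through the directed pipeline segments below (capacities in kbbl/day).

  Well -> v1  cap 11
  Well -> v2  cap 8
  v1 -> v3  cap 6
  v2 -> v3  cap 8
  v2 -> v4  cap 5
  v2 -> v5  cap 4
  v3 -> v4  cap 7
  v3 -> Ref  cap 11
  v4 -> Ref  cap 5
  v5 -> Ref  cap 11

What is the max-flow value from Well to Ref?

Augment Well→v1→v3→Ref: bottleneck 6, flow now 6.
Augment Well→v2→v3→Ref: bottleneck 5, flow now 11.
Augment Well→v2→v4→Ref: bottleneck 3, flow now 14.
No augmenting path remains; maximum flow = 14.
In the residual graph, reachable from Well: {Well, v1}.
Min-cut edges: Well→v2 (8), v1→v3 (6); capacity 8 + 6 = 14.
This cut is saturated, so no flow can exceed 14.

14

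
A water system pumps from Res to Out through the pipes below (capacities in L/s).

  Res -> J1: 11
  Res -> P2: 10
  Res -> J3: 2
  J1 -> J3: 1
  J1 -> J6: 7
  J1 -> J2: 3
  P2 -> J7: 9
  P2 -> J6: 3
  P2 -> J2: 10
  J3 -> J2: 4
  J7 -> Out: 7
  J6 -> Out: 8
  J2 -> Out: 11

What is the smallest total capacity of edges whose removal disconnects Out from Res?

23

Augment Res→J1→J6→Out: bottleneck 7, flow now 7.
Augment Res→J1→J2→Out: bottleneck 3, flow now 10.
Augment Res→P2→J7→Out: bottleneck 7, flow now 17.
Augment Res→P2→J6→Out: bottleneck 1, flow now 18.
Augment Res→P2→J2→Out: bottleneck 2, flow now 20.
Augment Res→J3→J2→Out: bottleneck 2, flow now 22.
Augment Res→J1→J3→J2→Out: bottleneck 1, flow now 23.
No augmenting path remains; maximum flow = 23.
By max-flow min-cut, the minimum cut capacity equals the max flow.
In the residual graph, reachable from Res: {Res}.
Min-cut edges: Res→J1 (11), Res→P2 (10), Res→J3 (2); capacity 11 + 10 + 2 = 23.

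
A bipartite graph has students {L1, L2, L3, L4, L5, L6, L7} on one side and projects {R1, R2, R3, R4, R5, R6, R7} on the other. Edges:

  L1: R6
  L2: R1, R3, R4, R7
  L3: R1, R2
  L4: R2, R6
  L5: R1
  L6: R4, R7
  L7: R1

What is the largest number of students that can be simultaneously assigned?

5

Unit-capacity flow: source→left, listed edges, right→sink; max matching = max flow.
Augmenting path L1→R6 (+1); matched 1.
Augmenting path L2→R1 (+1); matched 2.
Augmenting path L3→R2 (+1); matched 3.
Augmenting path L6→R4 (+1); matched 4.
Augmenting path L5→R1→L2→R3 (+1); matched 5.
No augmenting path remains; maximum matching = 5.
König certificate: {L2, L6, R1, R2, R6} is a vertex cover of size 5 (every listed pair touches it), so no matching can be larger.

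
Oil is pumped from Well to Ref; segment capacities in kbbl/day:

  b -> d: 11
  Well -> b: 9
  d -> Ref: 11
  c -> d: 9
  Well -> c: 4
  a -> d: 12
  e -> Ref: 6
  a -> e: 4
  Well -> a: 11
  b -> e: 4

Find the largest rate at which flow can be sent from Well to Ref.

Augment Well→a→d→Ref: bottleneck 11, flow now 11.
Augment Well→b→e→Ref: bottleneck 4, flow now 15.
Augment Well→b→d→a→e→Ref: bottleneck 2, flow now 17. (uses reverse residual edge)
No augmenting path remains; maximum flow = 17.
In the residual graph, reachable from Well: {Well, a, b, c, d, e}.
Min-cut edges: d→Ref (11), e→Ref (6); capacity 11 + 6 = 17.
This cut is saturated, so no flow can exceed 17.

17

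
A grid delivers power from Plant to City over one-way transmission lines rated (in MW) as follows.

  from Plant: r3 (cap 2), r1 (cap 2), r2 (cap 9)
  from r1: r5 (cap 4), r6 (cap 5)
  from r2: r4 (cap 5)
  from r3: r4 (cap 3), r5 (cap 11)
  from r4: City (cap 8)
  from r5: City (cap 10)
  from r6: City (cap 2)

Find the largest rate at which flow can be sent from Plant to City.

9

Augment Plant→r1→r5→City: bottleneck 2, flow now 2.
Augment Plant→r2→r4→City: bottleneck 5, flow now 7.
Augment Plant→r3→r4→City: bottleneck 2, flow now 9.
No augmenting path remains; maximum flow = 9.
In the residual graph, reachable from Plant: {Plant, r2}.
Min-cut edges: Plant→r1 (2), Plant→r3 (2), r2→r4 (5); capacity 2 + 2 + 5 = 9.
This cut is saturated, so no flow can exceed 9.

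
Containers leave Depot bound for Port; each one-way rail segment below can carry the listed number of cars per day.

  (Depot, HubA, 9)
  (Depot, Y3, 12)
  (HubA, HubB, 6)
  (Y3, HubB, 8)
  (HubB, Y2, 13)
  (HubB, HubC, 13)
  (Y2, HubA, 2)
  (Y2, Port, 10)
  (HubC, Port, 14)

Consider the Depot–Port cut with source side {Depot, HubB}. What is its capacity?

47

Edges leaving {Depot, HubB}: Depot→HubA (9), Depot→Y3 (12), HubB→Y2 (13), HubB→HubC (13).
Cut capacity = 9 + 12 + 13 + 13 = 47.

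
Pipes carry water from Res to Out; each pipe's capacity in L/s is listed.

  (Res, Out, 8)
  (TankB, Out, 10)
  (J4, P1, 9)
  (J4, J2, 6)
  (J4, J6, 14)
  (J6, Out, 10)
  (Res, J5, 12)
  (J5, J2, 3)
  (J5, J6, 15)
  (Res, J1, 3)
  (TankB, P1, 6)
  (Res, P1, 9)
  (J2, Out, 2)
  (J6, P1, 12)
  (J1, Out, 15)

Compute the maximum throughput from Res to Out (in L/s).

Augment Res→Out: bottleneck 8, flow now 8.
Augment Res→J1→Out: bottleneck 3, flow now 11.
Augment Res→J5→J6→Out: bottleneck 10, flow now 21.
Augment Res→J5→J2→Out: bottleneck 2, flow now 23.
No augmenting path remains; maximum flow = 23.
In the residual graph, reachable from Res: {Res, P1}.
Min-cut edges: Res→J5 (12), Res→J1 (3), Res→Out (8); capacity 12 + 3 + 8 = 23.
This cut is saturated, so no flow can exceed 23.

23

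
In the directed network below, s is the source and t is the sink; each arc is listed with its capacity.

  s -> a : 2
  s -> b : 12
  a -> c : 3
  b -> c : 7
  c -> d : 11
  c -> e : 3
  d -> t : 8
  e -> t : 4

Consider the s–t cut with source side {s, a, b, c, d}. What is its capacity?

11

Edges leaving {s, a, b, c, d}: c→e (3), d→t (8).
Cut capacity = 3 + 8 = 11.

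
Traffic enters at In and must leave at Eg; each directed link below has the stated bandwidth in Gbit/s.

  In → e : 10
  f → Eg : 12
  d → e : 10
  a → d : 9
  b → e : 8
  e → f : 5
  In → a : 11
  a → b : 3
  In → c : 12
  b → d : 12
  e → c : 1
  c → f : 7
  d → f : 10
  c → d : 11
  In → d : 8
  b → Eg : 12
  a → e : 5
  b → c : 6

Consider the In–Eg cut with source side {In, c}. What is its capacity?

47

Edges leaving {In, c}: In→a (11), In→d (8), In→e (10), c→d (11), c→f (7).
Cut capacity = 11 + 8 + 10 + 11 + 7 = 47.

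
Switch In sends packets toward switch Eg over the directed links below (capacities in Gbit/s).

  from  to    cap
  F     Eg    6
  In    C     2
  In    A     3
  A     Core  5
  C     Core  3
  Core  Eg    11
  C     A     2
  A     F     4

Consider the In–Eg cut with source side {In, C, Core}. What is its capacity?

16

Edges leaving {In, C, Core}: In→A (3), C→A (2), Core→Eg (11).
Cut capacity = 3 + 2 + 11 = 16.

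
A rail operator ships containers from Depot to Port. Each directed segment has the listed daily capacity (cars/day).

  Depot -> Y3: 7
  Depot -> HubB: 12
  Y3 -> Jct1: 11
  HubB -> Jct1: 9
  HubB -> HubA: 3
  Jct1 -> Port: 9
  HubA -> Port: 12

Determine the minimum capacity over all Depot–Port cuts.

12

Augment Depot→Y3→Jct1→Port: bottleneck 7, flow now 7.
Augment Depot→HubB→Jct1→Port: bottleneck 2, flow now 9.
Augment Depot→HubB→HubA→Port: bottleneck 3, flow now 12.
No augmenting path remains; maximum flow = 12.
By max-flow min-cut, the minimum cut capacity equals the max flow.
In the residual graph, reachable from Depot: {Depot, Y3, HubB, Jct1}.
Min-cut edges: HubB→HubA (3), Jct1→Port (9); capacity 3 + 9 = 12.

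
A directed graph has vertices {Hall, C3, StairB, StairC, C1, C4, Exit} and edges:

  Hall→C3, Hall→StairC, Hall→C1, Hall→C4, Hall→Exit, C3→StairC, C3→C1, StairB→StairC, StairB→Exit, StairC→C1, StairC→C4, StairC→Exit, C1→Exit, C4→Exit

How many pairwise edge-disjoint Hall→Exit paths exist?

4

Assign every edge capacity 1; by Menger, the answer equals the max flow.
Path Hall→Exit (+1); total 1.
Path Hall→StairC→Exit (+1); total 2.
Path Hall→C1→Exit (+1); total 3.
Path Hall→C4→Exit (+1); total 4.
No residual Hall→Exit path; max flow = 4.
Certifying cut of size 4: {C1→Exit, C4→Exit, Hall→Exit, StairC→Exit}.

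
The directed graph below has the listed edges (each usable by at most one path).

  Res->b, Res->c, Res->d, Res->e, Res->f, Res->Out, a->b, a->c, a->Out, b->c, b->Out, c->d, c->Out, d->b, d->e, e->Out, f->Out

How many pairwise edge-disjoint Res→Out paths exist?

5

Assign every edge capacity 1; by Menger, the answer equals the max flow.
Path Res→Out (+1); total 1.
Path Res→b→Out (+1); total 2.
Path Res→c→Out (+1); total 3.
Path Res→e→Out (+1); total 4.
Path Res→f→Out (+1); total 5.
No residual Res→Out path; max flow = 5.
Certifying cut of size 5: {Res→Out, Res→f, b→Out, c→Out, e→Out}.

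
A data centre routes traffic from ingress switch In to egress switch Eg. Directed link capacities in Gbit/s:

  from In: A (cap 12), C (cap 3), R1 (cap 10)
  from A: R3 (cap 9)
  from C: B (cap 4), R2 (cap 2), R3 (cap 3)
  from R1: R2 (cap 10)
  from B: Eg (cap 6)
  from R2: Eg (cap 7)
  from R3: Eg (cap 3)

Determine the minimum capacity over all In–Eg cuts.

13

Augment In→A→R3→Eg: bottleneck 3, flow now 3.
Augment In→C→B→Eg: bottleneck 3, flow now 6.
Augment In→R1→R2→Eg: bottleneck 7, flow now 13.
No augmenting path remains; maximum flow = 13.
By max-flow min-cut, the minimum cut capacity equals the max flow.
In the residual graph, reachable from In: {In, A, R1, R2, R3}.
Min-cut edges: In→C (3), R2→Eg (7), R3→Eg (3); capacity 3 + 7 + 3 = 13.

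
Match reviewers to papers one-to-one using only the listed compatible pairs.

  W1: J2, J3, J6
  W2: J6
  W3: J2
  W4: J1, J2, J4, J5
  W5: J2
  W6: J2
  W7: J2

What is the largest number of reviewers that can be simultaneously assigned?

4

Unit-capacity flow: source→left, listed edges, right→sink; max matching = max flow.
Augmenting path W1→J2 (+1); matched 1.
Augmenting path W2→J6 (+1); matched 2.
Augmenting path W4→J1 (+1); matched 3.
Augmenting path W3→J2→W1→J3 (+1); matched 4.
No augmenting path remains; maximum matching = 4.
König certificate: {W1, W2, W4, J2} is a vertex cover of size 4 (every listed pair touches it), so no matching can be larger.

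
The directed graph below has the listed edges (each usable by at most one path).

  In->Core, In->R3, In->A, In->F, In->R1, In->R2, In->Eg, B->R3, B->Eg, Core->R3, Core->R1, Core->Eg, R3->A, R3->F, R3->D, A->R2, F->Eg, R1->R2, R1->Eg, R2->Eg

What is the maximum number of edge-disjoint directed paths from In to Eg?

Assign every edge capacity 1; by Menger, the answer equals the max flow.
Path In→Eg (+1); total 1.
Path In→Core→Eg (+1); total 2.
Path In→F→Eg (+1); total 3.
Path In→R1→Eg (+1); total 4.
Path In→R2→Eg (+1); total 5.
No residual In→Eg path; max flow = 5.
Certifying cut of size 5: {F→Eg, In→Core, In→Eg, In→R1, R2→Eg}.

5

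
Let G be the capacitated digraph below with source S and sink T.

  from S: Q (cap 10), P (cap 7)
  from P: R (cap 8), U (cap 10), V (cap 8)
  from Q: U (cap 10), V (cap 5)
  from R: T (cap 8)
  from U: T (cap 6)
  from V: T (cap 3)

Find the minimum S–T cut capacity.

16

Augment S→P→R→T: bottleneck 7, flow now 7.
Augment S→Q→U→T: bottleneck 6, flow now 13.
Augment S→Q→V→T: bottleneck 3, flow now 16.
No augmenting path remains; maximum flow = 16.
By max-flow min-cut, the minimum cut capacity equals the max flow.
In the residual graph, reachable from S: {S, Q, U, V}.
Min-cut edges: S→P (7), U→T (6), V→T (3); capacity 7 + 6 + 3 = 16.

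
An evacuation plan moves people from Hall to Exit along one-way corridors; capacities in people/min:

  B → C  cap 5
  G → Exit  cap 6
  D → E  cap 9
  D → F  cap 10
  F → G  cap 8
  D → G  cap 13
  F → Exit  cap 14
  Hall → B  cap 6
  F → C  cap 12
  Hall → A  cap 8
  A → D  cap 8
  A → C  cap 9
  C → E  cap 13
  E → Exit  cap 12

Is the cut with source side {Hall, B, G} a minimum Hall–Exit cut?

Given cut capacity: 8 + 5 + 6 = 19.
Augment Hall→A→C→E→Exit: bottleneck 8, flow now 8.
Augment Hall→B→C→E→Exit: bottleneck 4, flow now 12.
Augment Hall→B→C→A→D→F→Exit: bottleneck 1, flow now 13. (uses reverse residual edge)
No augmenting path remains; maximum flow = 13.
In the residual graph, reachable from Hall: {Hall, B}.
Min-cut edges: Hall→A (8), B→C (5); capacity 8 + 5 = 13.
Cut capacity 19 exceeds the max flow 13, so it is not minimum.

No — its capacity is 19, but the minimum cut has capacity 13.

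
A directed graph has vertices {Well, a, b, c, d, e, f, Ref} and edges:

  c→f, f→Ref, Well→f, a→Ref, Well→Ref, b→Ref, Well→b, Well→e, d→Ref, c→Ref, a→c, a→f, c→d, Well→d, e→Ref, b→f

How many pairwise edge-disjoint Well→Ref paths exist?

5

Assign every edge capacity 1; by Menger, the answer equals the max flow.
Path Well→Ref (+1); total 1.
Path Well→b→Ref (+1); total 2.
Path Well→d→Ref (+1); total 3.
Path Well→e→Ref (+1); total 4.
Path Well→f→Ref (+1); total 5.
No residual Well→Ref path; max flow = 5.
Certifying cut of size 5: {Well→Ref, Well→b, Well→d, Well→e, Well→f}.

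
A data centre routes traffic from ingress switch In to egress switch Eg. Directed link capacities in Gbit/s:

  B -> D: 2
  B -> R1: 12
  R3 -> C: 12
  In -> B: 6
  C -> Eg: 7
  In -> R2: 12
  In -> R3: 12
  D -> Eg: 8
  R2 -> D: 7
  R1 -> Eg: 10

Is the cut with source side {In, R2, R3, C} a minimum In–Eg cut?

Given cut capacity: 6 + 7 + 7 = 20.
Augment In→R2→D→Eg: bottleneck 7, flow now 7.
Augment In→R3→C→Eg: bottleneck 7, flow now 14.
Augment In→B→R1→Eg: bottleneck 6, flow now 20.
No augmenting path remains; maximum flow = 20.
Cut capacity 20 equals the max flow, so it is a minimum cut.

Yes — it is a minimum cut (capacity 20).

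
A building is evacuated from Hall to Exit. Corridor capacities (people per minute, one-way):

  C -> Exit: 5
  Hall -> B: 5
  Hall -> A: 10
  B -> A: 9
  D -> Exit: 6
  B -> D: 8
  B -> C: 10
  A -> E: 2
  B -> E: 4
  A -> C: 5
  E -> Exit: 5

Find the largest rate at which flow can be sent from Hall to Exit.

12

Augment Hall→A→C→Exit: bottleneck 5, flow now 5.
Augment Hall→A→E→Exit: bottleneck 2, flow now 7.
Augment Hall→B→D→Exit: bottleneck 5, flow now 12.
No augmenting path remains; maximum flow = 12.
In the residual graph, reachable from Hall: {Hall, A}.
Min-cut edges: Hall→B (5), A→C (5), A→E (2); capacity 5 + 5 + 2 = 12.
This cut is saturated, so no flow can exceed 12.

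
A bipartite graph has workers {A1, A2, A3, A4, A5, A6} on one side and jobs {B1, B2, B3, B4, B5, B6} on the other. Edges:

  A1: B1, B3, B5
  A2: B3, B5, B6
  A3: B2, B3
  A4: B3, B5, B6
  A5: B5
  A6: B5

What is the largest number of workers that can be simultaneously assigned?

5

Unit-capacity flow: source→left, listed edges, right→sink; max matching = max flow.
Augmenting path A1→B1 (+1); matched 1.
Augmenting path A2→B3 (+1); matched 2.
Augmenting path A3→B2 (+1); matched 3.
Augmenting path A4→B5 (+1); matched 4.
Augmenting path A5→B5→A4→B6 (+1); matched 5.
No augmenting path remains; maximum matching = 5.
König certificate: {A1, A2, A3, A4, B5} is a vertex cover of size 5 (every listed pair touches it), so no matching can be larger.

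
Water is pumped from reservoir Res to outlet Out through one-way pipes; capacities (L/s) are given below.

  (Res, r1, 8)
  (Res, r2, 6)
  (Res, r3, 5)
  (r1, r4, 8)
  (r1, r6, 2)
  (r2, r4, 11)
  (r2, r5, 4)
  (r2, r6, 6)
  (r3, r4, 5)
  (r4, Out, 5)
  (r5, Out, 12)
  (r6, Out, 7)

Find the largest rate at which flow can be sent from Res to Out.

13

Augment Res→r1→r4→Out: bottleneck 5, flow now 5.
Augment Res→r1→r6→Out: bottleneck 2, flow now 7.
Augment Res→r2→r5→Out: bottleneck 4, flow now 11.
Augment Res→r2→r6→Out: bottleneck 2, flow now 13.
No augmenting path remains; maximum flow = 13.
In the residual graph, reachable from Res: {Res, r1, r3, r4}.
Min-cut edges: Res→r2 (6), r1→r6 (2), r4→Out (5); capacity 6 + 2 + 5 = 13.
This cut is saturated, so no flow can exceed 13.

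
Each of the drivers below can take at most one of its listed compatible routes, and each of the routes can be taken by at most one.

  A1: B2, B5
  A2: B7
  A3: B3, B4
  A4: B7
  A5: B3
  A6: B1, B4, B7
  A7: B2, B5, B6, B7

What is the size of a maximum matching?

6

Unit-capacity flow: source→left, listed edges, right→sink; max matching = max flow.
Augmenting path A1→B2 (+1); matched 1.
Augmenting path A2→B7 (+1); matched 2.
Augmenting path A3→B3 (+1); matched 3.
Augmenting path A6→B1 (+1); matched 4.
Augmenting path A7→B5 (+1); matched 5.
Augmenting path A5→B3→A3→B4 (+1); matched 6.
No augmenting path remains; maximum matching = 6.
König certificate: {A1, A3, A5, A6, A7, B7} is a vertex cover of size 6 (every listed pair touches it), so no matching can be larger.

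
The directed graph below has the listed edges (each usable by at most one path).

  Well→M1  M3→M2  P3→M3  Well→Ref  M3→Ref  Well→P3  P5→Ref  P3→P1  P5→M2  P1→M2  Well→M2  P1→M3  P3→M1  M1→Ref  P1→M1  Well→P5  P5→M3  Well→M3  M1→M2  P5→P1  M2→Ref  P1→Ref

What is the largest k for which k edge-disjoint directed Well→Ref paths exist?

6

Assign every edge capacity 1; by Menger, the answer equals the max flow.
Path Well→Ref (+1); total 1.
Path Well→P5→Ref (+1); total 2.
Path Well→M3→Ref (+1); total 3.
Path Well→M1→Ref (+1); total 4.
Path Well→M2→Ref (+1); total 5.
Path Well→P3→P1→Ref (+1); total 6.
No residual Well→Ref path; max flow = 6.
Certifying cut of size 6: {Well→M1, Well→M2, Well→M3, Well→P3, Well→P5, Well→Ref}.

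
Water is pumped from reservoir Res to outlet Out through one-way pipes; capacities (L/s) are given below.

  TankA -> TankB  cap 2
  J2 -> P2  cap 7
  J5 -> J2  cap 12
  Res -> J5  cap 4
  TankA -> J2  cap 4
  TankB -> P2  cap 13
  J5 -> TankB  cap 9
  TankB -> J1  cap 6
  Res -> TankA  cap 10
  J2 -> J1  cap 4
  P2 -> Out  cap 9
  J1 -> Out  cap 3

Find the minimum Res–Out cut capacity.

Augment Res→J5→J2→P2→Out: bottleneck 4, flow now 4.
Augment Res→TankA→J2→P2→Out: bottleneck 3, flow now 7.
Augment Res→TankA→J2→J1→Out: bottleneck 1, flow now 8.
Augment Res→TankA→TankB→P2→Out: bottleneck 2, flow now 10.
No augmenting path remains; maximum flow = 10.
By max-flow min-cut, the minimum cut capacity equals the max flow.
In the residual graph, reachable from Res: {Res, TankA}.
Min-cut edges: Res→J5 (4), TankA→J2 (4), TankA→TankB (2); capacity 4 + 4 + 2 = 10.

10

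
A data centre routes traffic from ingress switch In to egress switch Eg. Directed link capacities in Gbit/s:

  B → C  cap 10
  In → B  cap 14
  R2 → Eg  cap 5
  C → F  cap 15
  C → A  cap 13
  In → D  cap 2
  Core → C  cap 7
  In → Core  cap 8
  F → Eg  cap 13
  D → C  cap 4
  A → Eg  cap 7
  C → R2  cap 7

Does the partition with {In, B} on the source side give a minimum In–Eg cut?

Given cut capacity: 8 + 2 + 10 = 20.
Augment In→Core→C→R2→Eg: bottleneck 5, flow now 5.
Augment In→Core→C→A→Eg: bottleneck 2, flow now 7.
Augment In→B→C→A→Eg: bottleneck 5, flow now 12.
Augment In→B→C→F→Eg: bottleneck 5, flow now 17.
Augment In→D→C→F→Eg: bottleneck 2, flow now 19.
No augmenting path remains; maximum flow = 19.
In the residual graph, reachable from In: {In, Core, B}.
Min-cut edges: In→D (2), Core→C (7), B→C (10); capacity 2 + 7 + 10 = 19.
Cut capacity 20 exceeds the max flow 19, so it is not minimum.

No — its capacity is 20, but the minimum cut has capacity 19.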